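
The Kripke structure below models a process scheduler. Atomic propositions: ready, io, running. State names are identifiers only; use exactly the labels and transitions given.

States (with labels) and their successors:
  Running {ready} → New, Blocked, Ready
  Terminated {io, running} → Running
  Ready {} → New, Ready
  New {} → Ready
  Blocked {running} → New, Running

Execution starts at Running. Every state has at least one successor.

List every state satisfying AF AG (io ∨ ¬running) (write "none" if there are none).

States satisfying AG (io ∨ ¬running): {Ready, New}.
States satisfying AF AG (io ∨ ¬running): {Ready, New}.

{Ready, New}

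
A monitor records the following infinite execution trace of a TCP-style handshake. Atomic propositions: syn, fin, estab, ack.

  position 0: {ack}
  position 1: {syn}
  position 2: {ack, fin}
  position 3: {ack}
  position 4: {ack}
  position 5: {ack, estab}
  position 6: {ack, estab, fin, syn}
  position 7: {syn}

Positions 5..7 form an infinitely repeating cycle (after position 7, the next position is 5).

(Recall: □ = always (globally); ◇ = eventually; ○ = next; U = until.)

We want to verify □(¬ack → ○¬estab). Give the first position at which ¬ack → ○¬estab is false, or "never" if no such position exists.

Check ¬ack → ○¬estab at each position in order: 0 ✓, 1 ✓, 2 ✓, 3 ✓, 4 ✓, 5 ✓, 6 ✓.
At position 7 the labels are {syn} and the next position 5 has {ack, estab}, so ¬ack → ○¬estab is false there. This is the first violation.

7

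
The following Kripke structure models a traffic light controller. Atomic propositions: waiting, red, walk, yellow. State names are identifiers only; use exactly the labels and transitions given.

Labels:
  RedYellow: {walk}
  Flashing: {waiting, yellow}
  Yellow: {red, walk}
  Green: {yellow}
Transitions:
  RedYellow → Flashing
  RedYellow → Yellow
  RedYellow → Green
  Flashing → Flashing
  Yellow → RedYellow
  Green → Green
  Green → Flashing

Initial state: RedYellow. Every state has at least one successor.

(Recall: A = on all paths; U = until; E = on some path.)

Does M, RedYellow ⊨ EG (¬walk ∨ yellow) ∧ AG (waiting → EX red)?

States satisfying ¬walk ∨ yellow: {Flashing, Green}.
States satisfying EG (¬walk ∨ yellow): {Flashing, Green}.
States satisfying waiting → EX red: {RedYellow, Yellow, Green}.
States satisfying AG (waiting → EX red): ∅.
States satisfying EG (¬walk ∨ yellow) ∧ AG (waiting → EX red): ∅.
RedYellow ∉ Sat(EG (¬walk ∨ yellow) ∧ AG (waiting → EX red)).

Does not hold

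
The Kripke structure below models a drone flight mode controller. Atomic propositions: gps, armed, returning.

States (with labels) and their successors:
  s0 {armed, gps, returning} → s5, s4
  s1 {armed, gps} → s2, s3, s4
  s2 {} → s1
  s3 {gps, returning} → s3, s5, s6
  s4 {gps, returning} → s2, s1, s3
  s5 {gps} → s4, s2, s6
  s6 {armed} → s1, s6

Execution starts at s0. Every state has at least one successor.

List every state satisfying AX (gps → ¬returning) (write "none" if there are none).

{s2, s6}

States satisfying gps → ¬returning: {s1, s2, s5, s6}.
States satisfying AX (gps → ¬returning): {s2, s6}.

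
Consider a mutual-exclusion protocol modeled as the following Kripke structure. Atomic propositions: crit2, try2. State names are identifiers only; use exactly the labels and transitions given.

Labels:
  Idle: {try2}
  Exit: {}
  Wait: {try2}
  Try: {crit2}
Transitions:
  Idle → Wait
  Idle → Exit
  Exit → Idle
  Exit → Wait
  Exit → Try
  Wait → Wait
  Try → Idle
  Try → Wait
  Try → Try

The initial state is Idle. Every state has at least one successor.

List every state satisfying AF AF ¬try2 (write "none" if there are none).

States satisfying AF ¬try2: {Exit, Try}.
States satisfying AF AF ¬try2: {Exit, Try}.

{Exit, Try}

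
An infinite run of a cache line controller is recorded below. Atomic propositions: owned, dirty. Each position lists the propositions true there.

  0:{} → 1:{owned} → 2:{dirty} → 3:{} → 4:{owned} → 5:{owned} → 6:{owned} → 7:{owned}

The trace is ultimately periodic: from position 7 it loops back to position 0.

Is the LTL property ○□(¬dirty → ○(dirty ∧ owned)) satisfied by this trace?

Does not hold

The position after 0 is 1; □(¬dirty → ○(dirty ∧ owned)) is false there.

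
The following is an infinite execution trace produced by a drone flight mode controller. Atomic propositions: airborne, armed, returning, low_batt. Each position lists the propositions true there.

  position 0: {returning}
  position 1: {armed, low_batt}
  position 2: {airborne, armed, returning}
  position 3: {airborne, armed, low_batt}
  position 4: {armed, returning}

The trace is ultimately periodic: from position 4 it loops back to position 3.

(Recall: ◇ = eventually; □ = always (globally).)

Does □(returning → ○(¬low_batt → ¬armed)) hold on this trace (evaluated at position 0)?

Satisfied

returning → ○(¬low_batt → ¬armed) holds at every position 0..4, and those are all positions ever visited, so □(returning → ○(¬low_batt → ¬armed)) holds.
Positions where returning holds: 0, 2, 4.
Check ○(¬low_batt → ¬armed) at each: 0→ok, 2→ok, 4→ok.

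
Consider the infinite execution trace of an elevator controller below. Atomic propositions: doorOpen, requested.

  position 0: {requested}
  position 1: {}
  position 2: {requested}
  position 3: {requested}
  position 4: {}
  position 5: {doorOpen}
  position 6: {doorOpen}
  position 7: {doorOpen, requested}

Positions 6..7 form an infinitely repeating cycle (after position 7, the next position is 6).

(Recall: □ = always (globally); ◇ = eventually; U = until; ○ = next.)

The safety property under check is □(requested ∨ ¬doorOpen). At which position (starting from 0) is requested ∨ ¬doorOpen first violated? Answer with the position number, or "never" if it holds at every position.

Check requested ∨ ¬doorOpen at each position in order: 0 ✓, 1 ✓, 2 ✓, 3 ✓, 4 ✓.
At position 5 the labels are {doorOpen}, so requested ∨ ¬doorOpen is false there. This is the first violation.

5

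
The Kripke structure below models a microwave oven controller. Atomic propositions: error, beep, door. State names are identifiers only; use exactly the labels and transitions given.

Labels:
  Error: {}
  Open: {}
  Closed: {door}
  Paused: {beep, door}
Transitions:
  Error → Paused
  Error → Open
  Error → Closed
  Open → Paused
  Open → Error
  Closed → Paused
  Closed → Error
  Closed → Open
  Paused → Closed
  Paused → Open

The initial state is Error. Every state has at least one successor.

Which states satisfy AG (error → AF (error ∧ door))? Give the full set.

{Error, Open, Closed, Paused}

States satisfying error → AF (error ∧ door): {Error, Open, Closed, Paused}.
States satisfying AG (error → AF (error ∧ door)): {Error, Open, Closed, Paused}.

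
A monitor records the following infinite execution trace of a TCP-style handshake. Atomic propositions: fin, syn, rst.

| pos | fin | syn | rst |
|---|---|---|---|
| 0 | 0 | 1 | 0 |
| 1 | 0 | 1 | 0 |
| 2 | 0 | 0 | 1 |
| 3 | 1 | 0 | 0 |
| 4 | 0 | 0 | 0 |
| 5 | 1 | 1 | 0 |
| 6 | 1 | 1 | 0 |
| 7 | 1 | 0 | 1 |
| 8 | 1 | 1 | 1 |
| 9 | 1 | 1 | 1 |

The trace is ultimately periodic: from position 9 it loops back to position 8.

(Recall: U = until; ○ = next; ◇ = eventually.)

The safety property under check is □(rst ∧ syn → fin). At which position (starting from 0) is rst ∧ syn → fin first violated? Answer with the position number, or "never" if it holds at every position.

rst ∧ syn → fin holds at every position 0..9, and those are all the positions the trace ever visits, so the invariant □(rst ∧ syn → fin) is never violated.

never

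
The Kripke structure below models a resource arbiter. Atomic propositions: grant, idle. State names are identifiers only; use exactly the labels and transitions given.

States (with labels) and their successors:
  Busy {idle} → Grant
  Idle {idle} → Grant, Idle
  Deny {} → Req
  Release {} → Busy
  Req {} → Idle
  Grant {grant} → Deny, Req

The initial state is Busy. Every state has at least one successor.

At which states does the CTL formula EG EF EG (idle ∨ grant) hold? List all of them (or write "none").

{Busy, Idle, Deny, Release, Req, Grant}

States satisfying EF EG (idle ∨ grant): {Busy, Idle, Deny, Release, Req, Grant}.
States satisfying EG EF EG (idle ∨ grant): {Busy, Idle, Deny, Release, Req, Grant}.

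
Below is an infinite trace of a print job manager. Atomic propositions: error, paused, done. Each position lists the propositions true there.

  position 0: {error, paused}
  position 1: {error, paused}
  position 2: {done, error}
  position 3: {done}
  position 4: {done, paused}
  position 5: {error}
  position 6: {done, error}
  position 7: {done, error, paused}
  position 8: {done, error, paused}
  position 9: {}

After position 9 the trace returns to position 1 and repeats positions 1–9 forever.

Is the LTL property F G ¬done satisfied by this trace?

No

G ¬done is false at every position 0..9, so it never becomes true and F G ¬done fails.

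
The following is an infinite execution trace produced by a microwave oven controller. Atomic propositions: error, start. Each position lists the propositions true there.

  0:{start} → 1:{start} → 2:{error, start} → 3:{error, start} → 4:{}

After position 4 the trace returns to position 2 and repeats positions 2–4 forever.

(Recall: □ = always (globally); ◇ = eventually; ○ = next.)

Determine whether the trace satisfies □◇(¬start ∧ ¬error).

Yes

◇(¬start ∧ ¬error) holds at every position 0..4, and those are all positions ever visited, so □◇(¬start ∧ ¬error) holds.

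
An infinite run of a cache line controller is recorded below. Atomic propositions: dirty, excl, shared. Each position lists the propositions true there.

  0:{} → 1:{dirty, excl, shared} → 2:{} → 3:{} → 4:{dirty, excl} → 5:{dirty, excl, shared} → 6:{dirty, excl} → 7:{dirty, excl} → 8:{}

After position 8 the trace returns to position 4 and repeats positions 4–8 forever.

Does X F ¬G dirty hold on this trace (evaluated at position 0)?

Yes

The position after 0 is 1; F ¬G dirty is true there.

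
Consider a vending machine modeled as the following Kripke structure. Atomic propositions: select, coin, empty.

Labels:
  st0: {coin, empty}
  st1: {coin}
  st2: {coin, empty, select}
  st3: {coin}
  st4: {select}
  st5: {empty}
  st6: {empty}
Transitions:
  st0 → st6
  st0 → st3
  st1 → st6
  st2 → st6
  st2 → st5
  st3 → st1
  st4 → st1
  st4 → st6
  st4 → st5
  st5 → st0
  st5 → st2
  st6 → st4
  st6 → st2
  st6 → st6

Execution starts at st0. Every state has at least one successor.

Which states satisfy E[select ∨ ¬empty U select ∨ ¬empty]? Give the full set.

{st1, st2, st3, st4}

States satisfying select ∨ ¬empty: {st1, st2, st3, st4}.
States satisfying E[select ∨ ¬empty U select ∨ ¬empty]: {st1, st2, st3, st4}.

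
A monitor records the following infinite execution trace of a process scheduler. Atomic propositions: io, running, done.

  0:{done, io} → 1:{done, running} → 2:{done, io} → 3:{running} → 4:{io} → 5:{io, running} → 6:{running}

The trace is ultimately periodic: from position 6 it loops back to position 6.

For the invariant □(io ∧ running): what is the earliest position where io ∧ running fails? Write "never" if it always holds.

At position 0 the labels are {done, io}, so io ∧ running is false there. This is the first violation.

0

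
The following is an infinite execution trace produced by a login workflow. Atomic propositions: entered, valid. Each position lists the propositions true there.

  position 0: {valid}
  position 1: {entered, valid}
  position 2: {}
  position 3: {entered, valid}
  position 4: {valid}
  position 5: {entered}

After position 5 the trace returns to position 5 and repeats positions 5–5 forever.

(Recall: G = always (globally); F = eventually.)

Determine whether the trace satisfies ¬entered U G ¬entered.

Does not hold

Walking from position 0: at position 1, G ¬entered has not yet held and ¬entered fails, so ¬entered U G ¬entered is false.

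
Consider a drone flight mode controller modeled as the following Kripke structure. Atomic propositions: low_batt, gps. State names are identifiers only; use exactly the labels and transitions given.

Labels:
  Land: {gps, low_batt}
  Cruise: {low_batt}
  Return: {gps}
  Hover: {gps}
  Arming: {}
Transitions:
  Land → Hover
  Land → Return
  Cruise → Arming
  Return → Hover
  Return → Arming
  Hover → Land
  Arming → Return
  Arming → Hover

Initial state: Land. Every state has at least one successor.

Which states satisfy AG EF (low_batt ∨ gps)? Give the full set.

States satisfying EF (low_batt ∨ gps): {Land, Cruise, Return, Hover, Arming}.
States satisfying AG EF (low_batt ∨ gps): {Land, Cruise, Return, Hover, Arming}.

{Land, Cruise, Return, Hover, Arming}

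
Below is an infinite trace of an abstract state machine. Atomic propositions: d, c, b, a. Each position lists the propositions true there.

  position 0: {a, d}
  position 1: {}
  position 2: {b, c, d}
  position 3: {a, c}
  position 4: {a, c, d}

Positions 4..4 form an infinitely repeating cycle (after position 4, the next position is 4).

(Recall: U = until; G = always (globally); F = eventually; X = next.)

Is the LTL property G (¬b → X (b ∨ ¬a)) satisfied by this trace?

No

¬b → X (b ∨ ¬a) must hold at every position from 0 onward. It fails at position 3, so G (¬b → X (b ∨ ¬a)) is false.
Positions where ¬b holds: 0, 1, 3, 4.
Check X (b ∨ ¬a) at each: 0→ok, 1→ok, 3→fails, 4→fails.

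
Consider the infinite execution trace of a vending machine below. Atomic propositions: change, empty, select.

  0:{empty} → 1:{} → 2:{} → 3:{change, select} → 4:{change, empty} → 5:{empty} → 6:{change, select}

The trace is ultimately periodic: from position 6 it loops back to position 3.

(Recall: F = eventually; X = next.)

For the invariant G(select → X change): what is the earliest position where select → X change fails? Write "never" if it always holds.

never

select → X change holds at every position 0..6, and those are all the positions the trace ever visits, so the invariant G(select → X change) is never violated.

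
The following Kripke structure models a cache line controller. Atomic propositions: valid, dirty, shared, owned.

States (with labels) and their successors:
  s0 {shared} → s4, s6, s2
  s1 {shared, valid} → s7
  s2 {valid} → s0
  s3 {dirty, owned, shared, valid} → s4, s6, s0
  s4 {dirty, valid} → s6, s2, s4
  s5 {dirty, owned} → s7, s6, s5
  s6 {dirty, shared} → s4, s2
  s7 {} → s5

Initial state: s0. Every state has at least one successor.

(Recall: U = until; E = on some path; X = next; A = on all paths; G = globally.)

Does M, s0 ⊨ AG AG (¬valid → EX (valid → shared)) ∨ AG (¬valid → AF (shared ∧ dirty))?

Does not hold

States satisfying AG (¬valid → EX (valid → shared)): ∅.
States satisfying AG AG (¬valid → EX (valid → shared)): ∅.
States satisfying ¬valid → AF (shared ∧ dirty): {s1, s2, s3, s4, s6}.
States satisfying AG (¬valid → AF (shared ∧ dirty)): ∅.
States satisfying AG AG (¬valid → EX (valid → shared)) ∨ AG (¬valid → AF (shared ∧ dirty)): ∅.
s0 ∉ Sat(AG AG (¬valid → EX (valid → shared)) ∨ AG (¬valid → AF (shared ∧ dirty))).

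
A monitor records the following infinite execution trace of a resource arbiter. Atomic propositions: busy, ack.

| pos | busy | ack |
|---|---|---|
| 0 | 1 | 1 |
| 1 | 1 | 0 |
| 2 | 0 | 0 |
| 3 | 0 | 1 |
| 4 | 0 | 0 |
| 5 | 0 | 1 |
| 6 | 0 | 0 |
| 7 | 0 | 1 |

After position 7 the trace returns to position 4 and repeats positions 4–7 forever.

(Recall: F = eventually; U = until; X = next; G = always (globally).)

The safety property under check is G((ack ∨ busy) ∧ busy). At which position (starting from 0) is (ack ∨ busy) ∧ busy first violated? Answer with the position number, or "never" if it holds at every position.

Check (ack ∨ busy) ∧ busy at each position in order: 0 ✓, 1 ✓.
At position 2 the labels are {}, so (ack ∨ busy) ∧ busy is false there. This is the first violation.

2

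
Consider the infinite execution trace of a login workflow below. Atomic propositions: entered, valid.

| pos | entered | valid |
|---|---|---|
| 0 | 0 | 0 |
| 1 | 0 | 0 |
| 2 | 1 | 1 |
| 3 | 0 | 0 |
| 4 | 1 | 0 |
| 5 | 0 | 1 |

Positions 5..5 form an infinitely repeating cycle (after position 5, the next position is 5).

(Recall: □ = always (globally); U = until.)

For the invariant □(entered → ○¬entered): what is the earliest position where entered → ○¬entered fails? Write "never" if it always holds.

entered → ○¬entered holds at every position 0..5, and those are all the positions the trace ever visits, so the invariant □(entered → ○¬entered) is never violated.

never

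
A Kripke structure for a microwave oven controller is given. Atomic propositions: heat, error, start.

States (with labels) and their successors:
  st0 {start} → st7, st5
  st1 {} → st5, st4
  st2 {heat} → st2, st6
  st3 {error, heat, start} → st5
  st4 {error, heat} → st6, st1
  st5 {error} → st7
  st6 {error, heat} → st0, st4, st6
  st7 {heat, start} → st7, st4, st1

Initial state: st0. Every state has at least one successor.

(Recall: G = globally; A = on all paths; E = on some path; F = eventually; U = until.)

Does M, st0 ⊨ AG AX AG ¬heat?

Does not hold

States satisfying AX AG ¬heat: ∅.
States satisfying AG AX AG ¬heat: ∅.
st0 is reachable from st0 and violates AX AG ¬heat, so AG fails at st0.
st0 ∉ Sat(AG AX AG ¬heat).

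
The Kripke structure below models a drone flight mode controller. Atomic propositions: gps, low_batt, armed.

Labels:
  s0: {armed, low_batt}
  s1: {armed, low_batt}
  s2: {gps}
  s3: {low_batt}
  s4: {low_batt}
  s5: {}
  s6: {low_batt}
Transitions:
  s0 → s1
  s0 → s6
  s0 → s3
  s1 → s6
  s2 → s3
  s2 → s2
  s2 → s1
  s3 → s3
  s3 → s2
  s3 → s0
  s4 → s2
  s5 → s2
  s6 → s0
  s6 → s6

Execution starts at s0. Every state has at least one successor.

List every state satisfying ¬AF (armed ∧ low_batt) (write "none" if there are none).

States satisfying armed ∧ low_batt: {s0, s1}.
States satisfying AF (armed ∧ low_batt): {s0, s1}.
States satisfying ¬AF (armed ∧ low_batt): {s2, s3, s4, s5, s6}.

{s2, s3, s4, s5, s6}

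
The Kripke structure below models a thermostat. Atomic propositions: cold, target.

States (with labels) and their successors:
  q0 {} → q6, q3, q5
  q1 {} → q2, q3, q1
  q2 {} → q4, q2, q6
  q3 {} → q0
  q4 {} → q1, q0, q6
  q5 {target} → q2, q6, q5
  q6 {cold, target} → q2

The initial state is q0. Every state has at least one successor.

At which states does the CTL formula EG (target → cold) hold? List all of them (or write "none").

{q0, q1, q2, q3, q4, q6}

States satisfying target → cold: {q0, q1, q2, q3, q4, q6}.
States satisfying EG (target → cold): {q0, q1, q2, q3, q4, q6}.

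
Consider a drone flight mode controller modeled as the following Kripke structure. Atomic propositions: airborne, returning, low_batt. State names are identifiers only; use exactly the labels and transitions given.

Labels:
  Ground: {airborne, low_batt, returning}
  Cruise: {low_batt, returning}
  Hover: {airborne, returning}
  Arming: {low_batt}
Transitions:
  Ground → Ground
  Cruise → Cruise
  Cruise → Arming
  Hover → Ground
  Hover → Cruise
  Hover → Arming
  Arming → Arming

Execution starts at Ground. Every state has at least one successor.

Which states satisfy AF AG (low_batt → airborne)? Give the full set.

{Ground}

States satisfying AG (low_batt → airborne): {Ground}.
States satisfying AF AG (low_batt → airborne): {Ground}.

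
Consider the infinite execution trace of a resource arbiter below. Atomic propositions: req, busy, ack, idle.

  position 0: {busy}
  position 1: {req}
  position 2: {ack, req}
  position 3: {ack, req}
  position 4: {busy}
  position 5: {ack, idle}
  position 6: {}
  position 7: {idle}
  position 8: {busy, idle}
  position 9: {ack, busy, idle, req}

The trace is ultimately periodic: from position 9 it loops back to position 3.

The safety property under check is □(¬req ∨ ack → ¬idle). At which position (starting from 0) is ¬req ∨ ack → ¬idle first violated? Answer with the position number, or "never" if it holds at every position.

5

Check ¬req ∨ ack → ¬idle at each position in order: 0 ✓, 1 ✓, 2 ✓, 3 ✓, 4 ✓.
At position 5 the labels are {ack, idle}, so ¬req ∨ ack → ¬idle is false there. This is the first violation.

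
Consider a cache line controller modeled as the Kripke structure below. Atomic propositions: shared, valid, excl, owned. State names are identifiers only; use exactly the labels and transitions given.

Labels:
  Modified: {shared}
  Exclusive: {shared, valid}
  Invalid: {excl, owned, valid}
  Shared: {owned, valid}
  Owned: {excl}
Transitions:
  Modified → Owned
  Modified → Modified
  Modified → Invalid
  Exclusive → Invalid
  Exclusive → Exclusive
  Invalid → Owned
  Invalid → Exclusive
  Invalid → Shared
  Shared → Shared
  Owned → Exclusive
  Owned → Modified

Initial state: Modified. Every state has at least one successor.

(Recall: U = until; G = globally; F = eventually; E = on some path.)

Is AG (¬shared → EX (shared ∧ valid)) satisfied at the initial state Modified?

States satisfying ¬shared → EX (shared ∧ valid): {Modified, Exclusive, Invalid, Owned}.
States satisfying AG (¬shared → EX (shared ∧ valid)): ∅.
Shared is reachable from Modified and violates ¬shared → EX (shared ∧ valid), so AG fails at Modified.
Modified ∉ Sat(AG (¬shared → EX (shared ∧ valid))).

Violated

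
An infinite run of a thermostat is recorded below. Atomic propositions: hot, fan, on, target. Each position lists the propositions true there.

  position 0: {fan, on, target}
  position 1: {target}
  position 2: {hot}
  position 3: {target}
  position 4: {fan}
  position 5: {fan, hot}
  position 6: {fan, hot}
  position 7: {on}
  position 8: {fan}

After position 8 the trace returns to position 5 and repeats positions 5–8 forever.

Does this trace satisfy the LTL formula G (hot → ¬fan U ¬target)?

Yes

hot → ¬fan U ¬target holds at every position 0..8, and those are all positions ever visited, so G (hot → ¬fan U ¬target) holds.
Positions where hot holds: 2, 5, 6.
Check ¬fan U ¬target at each: 2→ok, 5→ok, 6→ok.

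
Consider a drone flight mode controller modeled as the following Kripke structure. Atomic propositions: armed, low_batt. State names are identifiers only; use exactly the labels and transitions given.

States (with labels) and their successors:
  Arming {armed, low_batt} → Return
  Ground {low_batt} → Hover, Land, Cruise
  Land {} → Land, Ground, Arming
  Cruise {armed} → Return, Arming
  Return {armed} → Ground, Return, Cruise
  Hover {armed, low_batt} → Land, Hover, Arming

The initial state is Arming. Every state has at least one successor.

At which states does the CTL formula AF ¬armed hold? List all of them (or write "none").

{Ground, Land}

States satisfying ¬armed: {Ground, Land}.
States satisfying AF ¬armed: {Ground, Land}.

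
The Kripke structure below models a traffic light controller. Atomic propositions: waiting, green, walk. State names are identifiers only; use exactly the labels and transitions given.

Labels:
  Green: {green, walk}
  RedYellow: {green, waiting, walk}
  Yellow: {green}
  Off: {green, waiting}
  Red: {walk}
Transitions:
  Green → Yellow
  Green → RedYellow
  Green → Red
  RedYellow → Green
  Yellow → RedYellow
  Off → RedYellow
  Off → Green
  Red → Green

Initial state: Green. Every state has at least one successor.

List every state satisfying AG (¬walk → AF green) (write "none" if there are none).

States satisfying ¬walk → AF green: {Green, RedYellow, Yellow, Off, Red}.
States satisfying AG (¬walk → AF green): {Green, RedYellow, Yellow, Off, Red}.

{Green, RedYellow, Yellow, Off, Red}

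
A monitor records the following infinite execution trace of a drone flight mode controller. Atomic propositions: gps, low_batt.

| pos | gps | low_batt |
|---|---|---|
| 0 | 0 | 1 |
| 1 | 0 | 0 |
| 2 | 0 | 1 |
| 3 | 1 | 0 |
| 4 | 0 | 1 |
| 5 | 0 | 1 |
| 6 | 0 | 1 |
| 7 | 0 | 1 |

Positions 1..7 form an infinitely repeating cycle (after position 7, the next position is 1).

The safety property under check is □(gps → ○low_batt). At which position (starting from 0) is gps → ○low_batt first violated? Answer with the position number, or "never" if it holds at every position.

never

gps → ○low_batt holds at every position 0..7, and those are all the positions the trace ever visits, so the invariant □(gps → ○low_batt) is never violated.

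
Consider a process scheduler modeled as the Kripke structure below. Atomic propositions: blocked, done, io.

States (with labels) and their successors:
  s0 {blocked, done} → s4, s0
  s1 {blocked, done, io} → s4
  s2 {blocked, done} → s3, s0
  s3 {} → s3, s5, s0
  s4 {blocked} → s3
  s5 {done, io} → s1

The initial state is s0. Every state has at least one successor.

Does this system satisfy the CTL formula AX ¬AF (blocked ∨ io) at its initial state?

No

States satisfying ¬AF (blocked ∨ io): {s3}.
States satisfying AX ¬AF (blocked ∨ io): {s4}.
s0 ∉ Sat(AX ¬AF (blocked ∨ io)).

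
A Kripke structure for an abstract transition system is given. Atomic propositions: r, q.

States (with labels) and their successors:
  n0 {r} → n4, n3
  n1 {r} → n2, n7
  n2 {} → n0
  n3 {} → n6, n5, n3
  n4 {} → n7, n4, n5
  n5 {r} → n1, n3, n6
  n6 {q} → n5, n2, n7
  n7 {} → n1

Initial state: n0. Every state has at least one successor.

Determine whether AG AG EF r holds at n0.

Satisfied

States satisfying AG EF r: {n0, n1, n2, n3, n4, n5, n6, n7}.
States satisfying AG AG EF r: {n0, n1, n2, n3, n4, n5, n6, n7}.
Every state reachable from n0 satisfies AG EF r.
n0 ∈ Sat(AG AG EF r).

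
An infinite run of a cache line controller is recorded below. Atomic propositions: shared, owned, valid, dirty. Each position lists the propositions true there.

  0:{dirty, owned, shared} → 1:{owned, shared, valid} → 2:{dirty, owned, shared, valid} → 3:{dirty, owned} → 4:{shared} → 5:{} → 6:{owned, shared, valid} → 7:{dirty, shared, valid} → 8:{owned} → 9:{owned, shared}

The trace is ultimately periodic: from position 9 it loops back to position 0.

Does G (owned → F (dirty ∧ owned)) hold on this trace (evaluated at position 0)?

owned → F (dirty ∧ owned) holds at every position 0..9, and those are all positions ever visited, so G (owned → F (dirty ∧ owned)) holds.
Positions where owned holds: 0, 1, 2, 3, 6, 8, 9.
Check F (dirty ∧ owned) at each: 0→ok, 1→ok, 2→ok, 3→ok, 6→ok, 8→ok, 9→ok.

Satisfied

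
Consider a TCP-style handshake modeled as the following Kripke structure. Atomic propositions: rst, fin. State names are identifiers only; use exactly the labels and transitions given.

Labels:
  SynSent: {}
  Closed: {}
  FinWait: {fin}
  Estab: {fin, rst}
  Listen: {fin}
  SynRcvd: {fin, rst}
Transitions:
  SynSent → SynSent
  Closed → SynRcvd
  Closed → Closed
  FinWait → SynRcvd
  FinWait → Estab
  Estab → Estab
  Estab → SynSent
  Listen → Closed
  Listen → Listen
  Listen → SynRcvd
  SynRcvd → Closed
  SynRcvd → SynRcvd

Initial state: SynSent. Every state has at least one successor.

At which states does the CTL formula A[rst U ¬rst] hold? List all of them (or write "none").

{SynSent, Closed, FinWait, Listen}

States satisfying rst: {Estab, SynRcvd}.
States satisfying ¬rst: {SynSent, Closed, FinWait, Listen}.
States satisfying A[rst U ¬rst]: {SynSent, Closed, FinWait, Listen}.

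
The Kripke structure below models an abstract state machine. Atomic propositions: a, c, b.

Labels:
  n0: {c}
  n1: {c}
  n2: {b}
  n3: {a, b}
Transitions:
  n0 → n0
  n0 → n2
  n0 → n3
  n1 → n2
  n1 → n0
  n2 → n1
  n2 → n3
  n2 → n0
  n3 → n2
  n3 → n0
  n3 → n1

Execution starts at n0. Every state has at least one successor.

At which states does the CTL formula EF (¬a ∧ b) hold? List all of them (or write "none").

{n0, n1, n2, n3}

States satisfying ¬a ∧ b: {n2}.
States satisfying EF (¬a ∧ b): {n0, n1, n2, n3}.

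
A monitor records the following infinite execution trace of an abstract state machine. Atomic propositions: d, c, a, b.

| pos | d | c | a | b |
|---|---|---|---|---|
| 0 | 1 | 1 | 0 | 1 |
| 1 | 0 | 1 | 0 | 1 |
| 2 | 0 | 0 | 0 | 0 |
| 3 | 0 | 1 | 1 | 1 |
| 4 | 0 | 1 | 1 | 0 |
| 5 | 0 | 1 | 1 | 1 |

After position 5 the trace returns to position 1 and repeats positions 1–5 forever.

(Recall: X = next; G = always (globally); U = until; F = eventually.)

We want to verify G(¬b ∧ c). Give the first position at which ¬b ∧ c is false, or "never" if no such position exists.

At position 0 the labels are {b, c, d}, so ¬b ∧ c is false there. This is the first violation.

0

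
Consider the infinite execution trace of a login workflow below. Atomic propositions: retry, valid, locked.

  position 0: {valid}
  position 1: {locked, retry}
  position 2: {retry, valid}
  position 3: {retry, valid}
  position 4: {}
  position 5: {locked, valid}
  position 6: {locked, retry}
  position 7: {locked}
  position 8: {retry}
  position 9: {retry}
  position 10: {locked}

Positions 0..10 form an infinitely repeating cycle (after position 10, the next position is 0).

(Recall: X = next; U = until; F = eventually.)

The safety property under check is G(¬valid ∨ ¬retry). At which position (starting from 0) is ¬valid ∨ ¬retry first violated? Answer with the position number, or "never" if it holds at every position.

2

Check ¬valid ∨ ¬retry at each position in order: 0 ✓, 1 ✓.
At position 2 the labels are {retry, valid}, so ¬valid ∨ ¬retry is false there. This is the first violation.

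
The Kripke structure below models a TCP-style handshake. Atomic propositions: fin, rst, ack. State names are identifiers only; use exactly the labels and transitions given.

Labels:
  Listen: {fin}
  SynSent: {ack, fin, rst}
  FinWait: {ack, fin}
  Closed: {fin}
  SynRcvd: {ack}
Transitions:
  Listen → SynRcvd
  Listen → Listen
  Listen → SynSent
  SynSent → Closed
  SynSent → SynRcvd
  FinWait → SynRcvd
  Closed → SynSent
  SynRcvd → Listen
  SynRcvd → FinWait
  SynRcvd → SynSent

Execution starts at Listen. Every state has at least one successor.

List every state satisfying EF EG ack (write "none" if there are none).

{Listen, SynSent, FinWait, Closed, SynRcvd}

States satisfying EG ack: {SynSent, FinWait, SynRcvd}.
States satisfying EF EG ack: {Listen, SynSent, FinWait, Closed, SynRcvd}.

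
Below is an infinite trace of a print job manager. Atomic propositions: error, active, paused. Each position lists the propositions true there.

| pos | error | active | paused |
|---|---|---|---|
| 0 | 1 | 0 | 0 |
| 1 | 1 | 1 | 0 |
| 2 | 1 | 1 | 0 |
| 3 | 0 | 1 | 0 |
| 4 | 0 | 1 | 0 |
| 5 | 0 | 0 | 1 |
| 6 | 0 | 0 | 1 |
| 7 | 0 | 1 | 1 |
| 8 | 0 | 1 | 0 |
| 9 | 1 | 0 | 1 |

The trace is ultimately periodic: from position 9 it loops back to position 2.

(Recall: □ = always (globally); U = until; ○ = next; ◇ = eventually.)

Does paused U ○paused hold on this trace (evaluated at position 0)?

Violated

Walking from position 0: at position 0, ○paused has not yet held and paused fails, so paused U ○paused is false.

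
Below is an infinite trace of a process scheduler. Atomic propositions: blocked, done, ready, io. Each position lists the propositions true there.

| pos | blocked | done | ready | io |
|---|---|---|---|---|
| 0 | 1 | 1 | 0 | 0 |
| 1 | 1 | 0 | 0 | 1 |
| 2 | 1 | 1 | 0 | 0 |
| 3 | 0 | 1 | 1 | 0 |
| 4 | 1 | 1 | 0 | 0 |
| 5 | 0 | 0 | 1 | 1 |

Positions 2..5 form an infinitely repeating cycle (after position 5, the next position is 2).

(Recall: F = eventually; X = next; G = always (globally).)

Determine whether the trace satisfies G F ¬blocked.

F ¬blocked holds at every position 0..5, and those are all positions ever visited, so G F ¬blocked holds.

Holds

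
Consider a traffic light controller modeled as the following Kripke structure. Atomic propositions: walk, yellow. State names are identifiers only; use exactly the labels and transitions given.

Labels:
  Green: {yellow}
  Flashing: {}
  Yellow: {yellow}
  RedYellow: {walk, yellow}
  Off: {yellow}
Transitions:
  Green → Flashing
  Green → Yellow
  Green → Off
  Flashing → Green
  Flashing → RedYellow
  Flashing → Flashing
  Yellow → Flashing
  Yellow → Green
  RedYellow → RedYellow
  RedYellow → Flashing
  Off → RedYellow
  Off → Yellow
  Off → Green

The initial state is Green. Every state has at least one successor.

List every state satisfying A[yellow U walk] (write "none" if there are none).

{RedYellow}

States satisfying yellow: {Green, Yellow, RedYellow, Off}.
States satisfying walk: {RedYellow}.
States satisfying A[yellow U walk]: {RedYellow}.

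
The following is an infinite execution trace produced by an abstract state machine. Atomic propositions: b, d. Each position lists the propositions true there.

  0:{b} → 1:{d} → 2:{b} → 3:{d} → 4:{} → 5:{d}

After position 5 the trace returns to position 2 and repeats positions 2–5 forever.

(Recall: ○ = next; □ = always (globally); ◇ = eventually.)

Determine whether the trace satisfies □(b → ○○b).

b → ○○b must hold at every position from 0 onward. It fails at position 2, so □(b → ○○b) is false.
Positions where b holds: 0, 2.
Check ○○b at each: 0→ok, 2→fails.

Does not hold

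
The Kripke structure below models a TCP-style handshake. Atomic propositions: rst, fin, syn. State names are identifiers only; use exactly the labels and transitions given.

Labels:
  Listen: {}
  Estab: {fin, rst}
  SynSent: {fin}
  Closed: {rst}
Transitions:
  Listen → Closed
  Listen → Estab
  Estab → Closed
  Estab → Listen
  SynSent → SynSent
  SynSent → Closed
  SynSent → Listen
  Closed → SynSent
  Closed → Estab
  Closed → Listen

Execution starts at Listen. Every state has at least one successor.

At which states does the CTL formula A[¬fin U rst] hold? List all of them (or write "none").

States satisfying ¬fin: {Listen, Closed}.
States satisfying rst: {Estab, Closed}.
States satisfying A[¬fin U rst]: {Listen, Estab, Closed}.

{Listen, Estab, Closed}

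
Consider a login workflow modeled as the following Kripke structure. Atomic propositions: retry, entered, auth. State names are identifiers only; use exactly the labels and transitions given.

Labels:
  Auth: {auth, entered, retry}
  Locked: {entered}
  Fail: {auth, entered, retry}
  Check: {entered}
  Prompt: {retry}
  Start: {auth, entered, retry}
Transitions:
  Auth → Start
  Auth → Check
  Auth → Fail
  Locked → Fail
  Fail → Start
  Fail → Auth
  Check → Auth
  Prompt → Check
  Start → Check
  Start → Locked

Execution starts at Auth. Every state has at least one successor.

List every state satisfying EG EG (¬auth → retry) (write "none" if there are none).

States satisfying EG (¬auth → retry): {Auth, Fail}.
States satisfying EG EG (¬auth → retry): {Auth, Fail}.

{Auth, Fail}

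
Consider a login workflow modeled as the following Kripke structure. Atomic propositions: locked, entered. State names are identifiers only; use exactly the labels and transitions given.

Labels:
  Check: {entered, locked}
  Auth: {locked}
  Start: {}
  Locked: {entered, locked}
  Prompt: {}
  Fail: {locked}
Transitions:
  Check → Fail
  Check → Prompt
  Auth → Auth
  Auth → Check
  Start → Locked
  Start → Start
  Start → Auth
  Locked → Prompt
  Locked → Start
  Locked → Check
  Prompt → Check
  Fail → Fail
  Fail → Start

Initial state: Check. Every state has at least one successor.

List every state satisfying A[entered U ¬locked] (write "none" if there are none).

States satisfying entered: {Check, Locked}.
States satisfying ¬locked: {Start, Prompt}.
States satisfying A[entered U ¬locked]: {Start, Prompt}.

{Start, Prompt}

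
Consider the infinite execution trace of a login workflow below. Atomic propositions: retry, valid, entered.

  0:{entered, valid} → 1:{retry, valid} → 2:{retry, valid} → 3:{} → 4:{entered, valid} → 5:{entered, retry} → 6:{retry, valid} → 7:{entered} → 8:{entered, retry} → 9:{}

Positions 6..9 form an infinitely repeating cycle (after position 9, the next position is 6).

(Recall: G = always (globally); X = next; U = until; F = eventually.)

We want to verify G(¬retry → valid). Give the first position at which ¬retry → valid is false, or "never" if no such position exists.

Check ¬retry → valid at each position in order: 0 ✓, 1 ✓, 2 ✓.
At position 3 the labels are {}, so ¬retry → valid is false there. This is the first violation.

3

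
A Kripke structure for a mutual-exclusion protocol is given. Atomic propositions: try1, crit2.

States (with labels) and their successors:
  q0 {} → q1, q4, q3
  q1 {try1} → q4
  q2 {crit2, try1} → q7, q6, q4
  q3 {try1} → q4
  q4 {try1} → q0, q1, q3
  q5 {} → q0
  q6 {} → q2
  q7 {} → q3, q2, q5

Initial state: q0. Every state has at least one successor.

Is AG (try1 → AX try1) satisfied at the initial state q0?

States satisfying try1 → AX try1: {q0, q1, q3, q5, q6, q7}.
States satisfying AG (try1 → AX try1): ∅.
q4 is reachable from q0 and violates try1 → AX try1, so AG fails at q0.
q0 ∉ Sat(AG (try1 → AX try1)).

No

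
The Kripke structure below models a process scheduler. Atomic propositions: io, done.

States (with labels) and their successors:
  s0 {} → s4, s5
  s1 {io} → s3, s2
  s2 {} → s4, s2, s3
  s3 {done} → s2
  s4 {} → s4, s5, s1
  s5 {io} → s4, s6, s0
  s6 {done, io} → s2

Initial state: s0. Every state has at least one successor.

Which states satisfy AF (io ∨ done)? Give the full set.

{s1, s3, s5, s6}

States satisfying io ∨ done: {s1, s3, s5, s6}.
States satisfying AF (io ∨ done): {s1, s3, s5, s6}.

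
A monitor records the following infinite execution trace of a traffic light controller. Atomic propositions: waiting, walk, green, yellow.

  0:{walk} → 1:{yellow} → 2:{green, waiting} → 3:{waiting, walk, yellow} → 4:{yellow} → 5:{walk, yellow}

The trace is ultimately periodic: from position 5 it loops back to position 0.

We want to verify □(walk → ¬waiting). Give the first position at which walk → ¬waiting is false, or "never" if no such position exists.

3

Check walk → ¬waiting at each position in order: 0 ✓, 1 ✓, 2 ✓.
At position 3 the labels are {waiting, walk, yellow}, so walk → ¬waiting is false there. This is the first violation.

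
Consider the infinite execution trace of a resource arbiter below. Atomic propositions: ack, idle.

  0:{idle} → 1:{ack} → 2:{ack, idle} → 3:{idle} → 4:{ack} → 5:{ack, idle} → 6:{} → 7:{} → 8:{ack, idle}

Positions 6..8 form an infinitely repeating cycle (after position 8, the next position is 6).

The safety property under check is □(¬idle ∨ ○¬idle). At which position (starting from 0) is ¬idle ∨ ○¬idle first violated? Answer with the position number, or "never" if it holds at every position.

Check ¬idle ∨ ○¬idle at each position in order: 0 ✓, 1 ✓.
At position 2 the labels are {ack, idle} and the next position 3 has {idle}, so ¬idle ∨ ○¬idle is false there. This is the first violation.

2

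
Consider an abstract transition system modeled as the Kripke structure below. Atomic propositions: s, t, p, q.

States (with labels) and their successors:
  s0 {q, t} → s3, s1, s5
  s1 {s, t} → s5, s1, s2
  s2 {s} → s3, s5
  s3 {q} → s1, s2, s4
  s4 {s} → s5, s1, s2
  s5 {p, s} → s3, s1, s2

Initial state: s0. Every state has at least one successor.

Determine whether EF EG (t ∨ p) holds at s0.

States satisfying EG (t ∨ p): {s0, s1, s5}.
States satisfying EF EG (t ∨ p): {s0, s1, s2, s3, s4, s5}.
Some path from s0 reaches a state where EG (t ∨ p) holds.
s0 ∈ Sat(EF EG (t ∨ p)).

Yes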